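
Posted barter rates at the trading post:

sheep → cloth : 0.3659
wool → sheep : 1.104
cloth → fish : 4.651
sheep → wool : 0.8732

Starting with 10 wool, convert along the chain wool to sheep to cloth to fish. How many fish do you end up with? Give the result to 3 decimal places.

10 wool × 1.104 = 11.04 sheep
11.04 sheep × 0.3659 = 4.039536 cloth
4.039536 cloth × 4.651 = 18.787881936 fish

18.788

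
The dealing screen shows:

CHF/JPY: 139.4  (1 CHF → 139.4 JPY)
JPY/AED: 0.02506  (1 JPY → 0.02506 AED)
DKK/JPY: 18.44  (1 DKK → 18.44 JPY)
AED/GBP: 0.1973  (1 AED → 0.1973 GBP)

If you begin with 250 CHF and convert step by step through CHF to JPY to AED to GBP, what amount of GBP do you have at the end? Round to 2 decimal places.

172.31

250 CHF × 139.4 = 34850 JPY
34850 JPY × 0.02506 = 873.341 AED
873.341 AED × 0.1973 = 172.3101793 GBP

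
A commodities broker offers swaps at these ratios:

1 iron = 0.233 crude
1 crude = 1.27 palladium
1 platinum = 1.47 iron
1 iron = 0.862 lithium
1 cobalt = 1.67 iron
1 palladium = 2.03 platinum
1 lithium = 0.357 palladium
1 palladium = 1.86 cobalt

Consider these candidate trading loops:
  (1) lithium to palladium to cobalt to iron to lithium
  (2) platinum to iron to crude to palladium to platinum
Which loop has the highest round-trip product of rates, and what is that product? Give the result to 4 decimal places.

(1) 0.357 × 1.86 × 1.67 × 0.862 = 0.95588
(2) 1.47 × 0.233 × 1.27 × 2.03 = 0.88303
Highest is cycle (1) at 0.9559 (≤1, no arbitrage).

0.9559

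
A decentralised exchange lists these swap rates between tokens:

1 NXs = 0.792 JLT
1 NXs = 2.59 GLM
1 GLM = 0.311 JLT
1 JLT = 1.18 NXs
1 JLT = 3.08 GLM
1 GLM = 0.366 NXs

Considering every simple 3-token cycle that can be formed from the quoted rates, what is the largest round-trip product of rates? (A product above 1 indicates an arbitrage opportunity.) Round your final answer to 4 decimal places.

0.9505

NXs→GLM→JLT→NXs: 2.59 × 0.311 × 1.18 = 0.95048
NXs→JLT→GLM→NXs: 0.792 × 3.08 × 0.366 = 0.89281
Maximum is NXs→GLM→JLT→NXs at 0.9505; no arbitrage — every cycle loses value.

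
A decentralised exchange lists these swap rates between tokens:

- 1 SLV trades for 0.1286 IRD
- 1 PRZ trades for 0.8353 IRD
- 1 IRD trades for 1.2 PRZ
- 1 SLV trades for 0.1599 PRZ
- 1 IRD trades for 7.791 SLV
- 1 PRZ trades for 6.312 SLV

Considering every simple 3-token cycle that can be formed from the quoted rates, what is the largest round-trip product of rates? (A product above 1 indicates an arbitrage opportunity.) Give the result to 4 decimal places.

1.0406

SLV→PRZ→IRD→SLV: 0.1599 × 0.8353 × 7.791 = 1.04060
SLV→IRD→PRZ→SLV: 0.1286 × 1.2 × 6.312 = 0.97407
Maximum is SLV→PRZ→IRD→SLV at 1.0406; arbitrage exists.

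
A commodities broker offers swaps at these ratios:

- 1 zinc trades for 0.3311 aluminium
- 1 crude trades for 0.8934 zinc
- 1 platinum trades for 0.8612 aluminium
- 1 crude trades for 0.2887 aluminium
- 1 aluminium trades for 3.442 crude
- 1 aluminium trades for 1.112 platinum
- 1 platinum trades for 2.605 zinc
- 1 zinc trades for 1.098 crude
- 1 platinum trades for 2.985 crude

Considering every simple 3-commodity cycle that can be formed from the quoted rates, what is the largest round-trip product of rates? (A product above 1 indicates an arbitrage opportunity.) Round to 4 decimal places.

zinc→aluminium→crude→zinc: 0.3311 × 3.442 × 0.8934 = 1.01816
zinc→aluminium→platinum→zinc: 0.3311 × 1.112 × 2.605 = 0.95912
crude→aluminium→platinum→crude: 0.2887 × 1.112 × 2.985 = 0.95829
Maximum is zinc→aluminium→crude→zinc at 1.0182; arbitrage exists.

1.0182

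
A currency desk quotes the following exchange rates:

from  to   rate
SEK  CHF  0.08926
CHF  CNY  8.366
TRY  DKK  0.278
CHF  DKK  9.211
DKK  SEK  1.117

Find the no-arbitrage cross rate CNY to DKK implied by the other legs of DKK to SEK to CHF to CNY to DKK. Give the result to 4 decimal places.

Known legs of the cycle: 1.117 × 0.08926 × 8.366 = 0.83411881172
For no arbitrage the full-cycle product must be 1, so the missing rate is 1 / 0.83411881172 ≈ 1.198870.

1.1989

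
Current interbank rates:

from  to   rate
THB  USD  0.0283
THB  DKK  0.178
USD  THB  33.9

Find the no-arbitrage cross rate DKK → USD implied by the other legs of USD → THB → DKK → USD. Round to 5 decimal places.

Known legs of the cycle: 33.9 × 0.178 = 6.0342
For no arbitrage the full-cycle product must be 1, so the missing rate is 1 / 6.0342 ≈ 0.1657221.

0.16572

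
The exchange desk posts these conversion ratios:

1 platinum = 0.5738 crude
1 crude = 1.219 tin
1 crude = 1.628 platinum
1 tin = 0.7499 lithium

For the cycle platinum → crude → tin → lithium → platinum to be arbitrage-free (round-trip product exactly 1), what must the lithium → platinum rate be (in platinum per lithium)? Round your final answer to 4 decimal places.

Known legs of the cycle: 0.5738 × 1.219 × 0.7499 = 0.52452670378
For no arbitrage the full-cycle product must be 1, so the missing rate is 1 / 0.52452670378 ≈ 1.906481.

1.9065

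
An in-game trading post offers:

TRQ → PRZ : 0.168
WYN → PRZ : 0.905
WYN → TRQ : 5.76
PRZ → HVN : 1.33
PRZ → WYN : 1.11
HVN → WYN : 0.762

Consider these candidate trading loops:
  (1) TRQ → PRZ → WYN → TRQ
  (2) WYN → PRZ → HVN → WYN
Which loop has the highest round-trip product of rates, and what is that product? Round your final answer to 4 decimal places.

1.0741

(1) 0.168 × 1.11 × 5.76 = 1.07412
(2) 0.905 × 1.33 × 0.762 = 0.91718
Highest is cycle (1) at 1.0741 (>1, arbitrage).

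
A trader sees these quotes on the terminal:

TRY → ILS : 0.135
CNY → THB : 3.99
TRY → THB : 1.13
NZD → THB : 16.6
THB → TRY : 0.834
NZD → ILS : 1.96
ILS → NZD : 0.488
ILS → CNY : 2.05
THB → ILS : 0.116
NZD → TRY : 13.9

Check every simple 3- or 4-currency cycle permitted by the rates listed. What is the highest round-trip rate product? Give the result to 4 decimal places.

0.9488

ILS→CNY→THB→ILS: 2.05 × 3.99 × 0.116 = 0.94882
ILS→NZD→THB→ILS: 0.488 × 16.6 × 0.116 = 0.93969
ILS→CNY→THB→TRY→ILS: 2.05 × 3.99 × 0.834 × 0.135 = 0.92093
ILS→NZD→TRY→ILS: 0.488 × 13.9 × 0.135 = 0.91573
ILS→NZD→THB→TRY→ILS: 0.488 × 16.6 × 0.834 × 0.135 = 0.91207
ILS→NZD→TRY→THB→ILS: 0.488 × 13.9 × 1.13 × 0.116 = 0.88914
Maximum is ILS→CNY→THB→ILS at 0.9488; no arbitrage — every cycle loses value.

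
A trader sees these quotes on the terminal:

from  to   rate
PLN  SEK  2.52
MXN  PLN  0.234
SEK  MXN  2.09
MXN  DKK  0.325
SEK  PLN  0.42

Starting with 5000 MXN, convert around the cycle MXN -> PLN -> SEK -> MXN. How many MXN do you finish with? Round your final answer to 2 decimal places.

5000 MXN × 0.234 = 1170 PLN
1170 PLN × 2.52 = 2948.4 SEK
2948.4 SEK × 2.09 = 6162.156 MXN

6162.16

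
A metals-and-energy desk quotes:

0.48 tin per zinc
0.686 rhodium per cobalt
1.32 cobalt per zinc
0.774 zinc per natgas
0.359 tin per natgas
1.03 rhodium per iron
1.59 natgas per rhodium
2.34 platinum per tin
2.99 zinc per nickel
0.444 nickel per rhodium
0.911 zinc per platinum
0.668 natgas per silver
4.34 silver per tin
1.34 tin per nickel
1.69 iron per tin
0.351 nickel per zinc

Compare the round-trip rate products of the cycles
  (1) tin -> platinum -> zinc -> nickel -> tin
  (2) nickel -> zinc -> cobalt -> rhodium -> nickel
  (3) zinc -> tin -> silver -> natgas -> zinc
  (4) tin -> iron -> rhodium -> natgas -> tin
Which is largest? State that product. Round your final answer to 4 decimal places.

(1) 2.34 × 0.911 × 0.351 × 1.34 = 1.00264
(2) 2.99 × 1.32 × 0.686 × 0.444 = 1.20213
(3) 0.48 × 4.34 × 0.668 × 0.774 = 1.07708
(4) 1.69 × 1.03 × 1.59 × 0.359 = 0.99361
Highest is cycle (2) at 1.2021 (>1, arbitrage).

1.2021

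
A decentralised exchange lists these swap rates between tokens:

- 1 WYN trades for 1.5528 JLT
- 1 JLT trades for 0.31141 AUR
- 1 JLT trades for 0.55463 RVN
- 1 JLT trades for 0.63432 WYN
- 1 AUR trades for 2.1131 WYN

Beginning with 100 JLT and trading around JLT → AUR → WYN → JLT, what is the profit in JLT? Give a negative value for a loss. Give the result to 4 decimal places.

2.1805

100 JLT × 0.31141 = 31.141 AUR
31.141 AUR × 2.1131 = 65.8040471 WYN
65.8040471 WYN × 1.5528 = 102.18052433688 JLT
Net change: 102.18052433688 − 100 = 2.18052433688 JLT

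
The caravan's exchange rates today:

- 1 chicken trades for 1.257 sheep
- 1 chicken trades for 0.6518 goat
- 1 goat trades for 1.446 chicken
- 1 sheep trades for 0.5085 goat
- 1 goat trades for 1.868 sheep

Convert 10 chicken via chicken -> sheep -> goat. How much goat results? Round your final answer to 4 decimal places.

10 chicken × 1.257 = 12.57 sheep
12.57 sheep × 0.5085 = 6.391845 goat

6.3918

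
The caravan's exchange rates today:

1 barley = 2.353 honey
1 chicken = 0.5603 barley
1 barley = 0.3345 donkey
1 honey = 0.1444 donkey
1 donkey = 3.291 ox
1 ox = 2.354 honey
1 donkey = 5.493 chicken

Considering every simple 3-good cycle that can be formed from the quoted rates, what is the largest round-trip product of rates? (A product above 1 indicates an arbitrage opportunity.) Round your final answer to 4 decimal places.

honey→donkey→ox→honey: 0.1444 × 3.291 × 2.354 = 1.11867
chicken→barley→donkey→chicken: 0.5603 × 0.3345 × 5.493 = 1.02950
Maximum is honey→donkey→ox→honey at 1.1187; arbitrage exists.

1.1187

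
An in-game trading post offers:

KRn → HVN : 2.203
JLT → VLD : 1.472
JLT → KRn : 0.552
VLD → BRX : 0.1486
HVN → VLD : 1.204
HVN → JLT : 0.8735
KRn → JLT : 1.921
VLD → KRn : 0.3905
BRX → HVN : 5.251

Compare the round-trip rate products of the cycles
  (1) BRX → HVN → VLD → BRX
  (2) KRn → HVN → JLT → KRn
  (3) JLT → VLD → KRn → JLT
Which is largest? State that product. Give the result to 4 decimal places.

1.1042

(1) 5.251 × 1.204 × 0.1486 = 0.93948
(2) 2.203 × 0.8735 × 0.552 = 1.06222
(3) 1.472 × 0.3905 × 1.921 = 1.10422
Highest is cycle (3) at 1.1042 (>1, arbitrage).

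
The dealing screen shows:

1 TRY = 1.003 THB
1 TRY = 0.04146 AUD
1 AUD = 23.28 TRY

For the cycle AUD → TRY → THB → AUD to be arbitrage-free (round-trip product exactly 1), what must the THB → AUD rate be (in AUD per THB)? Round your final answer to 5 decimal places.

0.04283

Known legs of the cycle: 23.28 × 1.003 = 23.34984
For no arbitrage the full-cycle product must be 1, so the missing rate is 1 / 23.34984 ≈ 0.0428268.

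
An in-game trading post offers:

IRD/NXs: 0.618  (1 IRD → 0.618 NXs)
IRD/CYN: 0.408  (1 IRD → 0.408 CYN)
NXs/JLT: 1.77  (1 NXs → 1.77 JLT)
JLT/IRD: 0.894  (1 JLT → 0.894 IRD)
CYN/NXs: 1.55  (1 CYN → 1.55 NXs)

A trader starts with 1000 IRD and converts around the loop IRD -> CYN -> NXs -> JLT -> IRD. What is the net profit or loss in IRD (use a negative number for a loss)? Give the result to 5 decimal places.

0.69711

1000 IRD × 0.408 = 408 CYN
408 CYN × 1.55 = 632.4 NXs
632.4 NXs × 1.77 = 1119.348 JLT
1119.348 JLT × 0.894 = 1000.697112 IRD
Net change: 1000.697112 − 1000 = 0.697112 IRD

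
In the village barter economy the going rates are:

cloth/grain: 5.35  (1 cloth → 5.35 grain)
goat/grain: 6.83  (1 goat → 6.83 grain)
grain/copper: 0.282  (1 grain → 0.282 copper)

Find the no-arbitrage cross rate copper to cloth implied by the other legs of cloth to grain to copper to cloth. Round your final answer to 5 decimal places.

0.66282

Known legs of the cycle: 5.35 × 0.282 = 1.5087
For no arbitrage the full-cycle product must be 1, so the missing rate is 1 / 1.5087 ≈ 0.6628223.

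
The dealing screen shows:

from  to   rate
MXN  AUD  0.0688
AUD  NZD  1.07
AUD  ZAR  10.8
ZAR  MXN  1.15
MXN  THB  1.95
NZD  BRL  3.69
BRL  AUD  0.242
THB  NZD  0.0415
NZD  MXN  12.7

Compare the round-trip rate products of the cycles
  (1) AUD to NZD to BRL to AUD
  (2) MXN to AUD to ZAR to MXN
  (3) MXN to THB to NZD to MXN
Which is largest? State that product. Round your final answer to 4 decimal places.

1.0277

(1) 1.07 × 3.69 × 0.242 = 0.95549
(2) 0.0688 × 10.8 × 1.15 = 0.85450
(3) 1.95 × 0.0415 × 12.7 = 1.02775
Highest is cycle (3) at 1.0277 (>1, arbitrage).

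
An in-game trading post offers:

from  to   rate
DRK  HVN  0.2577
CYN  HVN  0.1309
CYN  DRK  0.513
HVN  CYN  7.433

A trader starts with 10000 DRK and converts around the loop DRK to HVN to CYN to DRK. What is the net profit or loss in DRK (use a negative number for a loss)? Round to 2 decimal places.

-173.57

10000 DRK × 0.2577 = 2577 HVN
2577 HVN × 7.433 = 19154.841 CYN
19154.841 CYN × 0.513 = 9826.433433 DRK
Net change: 9826.433433 − 10000 = -173.566567 DRK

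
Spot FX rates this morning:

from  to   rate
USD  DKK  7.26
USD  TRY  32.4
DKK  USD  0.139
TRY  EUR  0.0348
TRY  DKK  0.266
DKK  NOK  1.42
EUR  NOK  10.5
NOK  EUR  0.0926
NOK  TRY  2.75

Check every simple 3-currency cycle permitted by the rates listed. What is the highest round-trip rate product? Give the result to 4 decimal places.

USD→TRY→DKK→USD: 32.4 × 0.266 × 0.139 = 1.19796
DKK→NOK→TRY→DKK: 1.42 × 2.75 × 0.266 = 1.03873
EUR→NOK→TRY→EUR: 10.5 × 2.75 × 0.0348 = 1.00485
Maximum is USD→TRY→DKK→USD at 1.1980; arbitrage exists.

1.1980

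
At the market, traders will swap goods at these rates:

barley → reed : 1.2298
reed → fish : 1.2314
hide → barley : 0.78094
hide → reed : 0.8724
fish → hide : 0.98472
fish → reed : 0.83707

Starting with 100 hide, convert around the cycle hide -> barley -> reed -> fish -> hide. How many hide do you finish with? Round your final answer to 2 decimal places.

116.46

100 hide × 0.78094 = 78.094 barley
78.094 barley × 1.2298 = 96.0400012 reed
96.0400012 reed × 1.2314 = 118.26365747768 fish
118.26365747768 fish × 0.98472 = 116.4565887914210496 hide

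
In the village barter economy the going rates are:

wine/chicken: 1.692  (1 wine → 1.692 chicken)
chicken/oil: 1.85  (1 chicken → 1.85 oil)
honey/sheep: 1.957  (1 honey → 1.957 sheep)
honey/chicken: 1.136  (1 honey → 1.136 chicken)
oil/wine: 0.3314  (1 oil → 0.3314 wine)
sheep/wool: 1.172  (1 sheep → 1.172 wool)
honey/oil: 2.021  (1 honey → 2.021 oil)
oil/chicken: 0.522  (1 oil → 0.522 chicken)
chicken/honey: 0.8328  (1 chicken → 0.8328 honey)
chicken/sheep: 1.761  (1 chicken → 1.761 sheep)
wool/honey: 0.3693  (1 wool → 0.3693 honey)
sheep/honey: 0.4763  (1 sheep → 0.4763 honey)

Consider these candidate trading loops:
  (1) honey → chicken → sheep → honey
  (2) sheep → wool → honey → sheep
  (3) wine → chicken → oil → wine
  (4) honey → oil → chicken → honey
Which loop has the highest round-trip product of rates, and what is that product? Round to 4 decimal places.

1.0373

(1) 1.136 × 1.761 × 0.4763 = 0.95284
(2) 1.172 × 0.3693 × 1.957 = 0.84703
(3) 1.692 × 1.85 × 0.3314 = 1.03735
(4) 2.021 × 0.522 × 0.8328 = 0.87857
Highest is cycle (3) at 1.0373 (>1, arbitrage).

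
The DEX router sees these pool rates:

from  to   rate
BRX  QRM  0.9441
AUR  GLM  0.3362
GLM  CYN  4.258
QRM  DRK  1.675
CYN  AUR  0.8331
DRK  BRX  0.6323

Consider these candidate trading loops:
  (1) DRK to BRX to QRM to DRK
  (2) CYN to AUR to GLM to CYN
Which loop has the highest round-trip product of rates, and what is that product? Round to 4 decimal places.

1.1926

(1) 0.6323 × 0.9441 × 1.675 = 0.99990
(2) 0.8331 × 0.3362 × 4.258 = 1.19262
Highest is cycle (2) at 1.1926 (>1, arbitrage).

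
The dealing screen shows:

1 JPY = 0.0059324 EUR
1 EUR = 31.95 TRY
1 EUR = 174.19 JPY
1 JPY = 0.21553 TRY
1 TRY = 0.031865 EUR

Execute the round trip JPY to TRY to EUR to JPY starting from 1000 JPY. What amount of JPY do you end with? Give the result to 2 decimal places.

1000 JPY × 0.21553 = 215.53 TRY
215.53 TRY × 0.031865 = 6.86786345 EUR
6.86786345 EUR × 174.19 = 1196.3131343555 JPY

1196.31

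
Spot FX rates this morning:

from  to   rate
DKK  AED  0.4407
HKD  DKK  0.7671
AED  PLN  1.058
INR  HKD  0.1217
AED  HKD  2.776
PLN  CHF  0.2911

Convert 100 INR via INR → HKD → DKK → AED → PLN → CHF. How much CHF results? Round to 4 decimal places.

1.2671

100 INR × 0.1217 = 12.17 HKD
12.17 HKD × 0.7671 = 9.335607 DKK
9.335607 DKK × 0.4407 = 4.1142020049 AED
4.1142020049 AED × 1.058 = 4.3528257211842 PLN
4.3528257211842 PLN × 0.2911 = 1.26710756743672062 CHF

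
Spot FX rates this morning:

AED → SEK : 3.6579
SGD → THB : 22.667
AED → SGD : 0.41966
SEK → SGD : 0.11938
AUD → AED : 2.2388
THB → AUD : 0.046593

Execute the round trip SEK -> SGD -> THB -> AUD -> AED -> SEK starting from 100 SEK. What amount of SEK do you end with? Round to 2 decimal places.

100 SEK × 0.11938 = 11.938 SGD
11.938 SGD × 22.667 = 270.598646 THB
270.598646 THB × 0.046593 = 12.608002713078 AUD
12.608002713078 AUD × 2.2388 = 28.2267964740390264 AED
28.2267964740390264 AED × 3.6579 = 103.25079882238735466856 SEK

103.25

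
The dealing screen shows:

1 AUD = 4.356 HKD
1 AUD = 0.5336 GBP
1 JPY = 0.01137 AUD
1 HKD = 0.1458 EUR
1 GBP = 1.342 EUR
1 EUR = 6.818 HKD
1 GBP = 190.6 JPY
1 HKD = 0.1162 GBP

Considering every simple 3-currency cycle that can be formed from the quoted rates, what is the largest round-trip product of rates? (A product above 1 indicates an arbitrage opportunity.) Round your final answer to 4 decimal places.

GBP→JPY→AUD→GBP: 190.6 × 0.01137 × 0.5336 = 1.15638
GBP→EUR→HKD→GBP: 1.342 × 6.818 × 0.1162 = 1.06320
Maximum is GBP→JPY→AUD→GBP at 1.1564; arbitrage exists.

1.1564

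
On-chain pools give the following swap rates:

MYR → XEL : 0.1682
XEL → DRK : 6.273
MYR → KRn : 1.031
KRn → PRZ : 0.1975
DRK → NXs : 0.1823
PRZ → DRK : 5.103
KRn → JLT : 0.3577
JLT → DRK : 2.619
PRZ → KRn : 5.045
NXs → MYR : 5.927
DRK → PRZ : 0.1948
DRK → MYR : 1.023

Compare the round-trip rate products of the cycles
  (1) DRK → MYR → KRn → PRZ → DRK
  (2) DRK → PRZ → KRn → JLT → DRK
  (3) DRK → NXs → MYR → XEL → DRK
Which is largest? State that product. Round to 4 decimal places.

(1) 1.023 × 1.031 × 0.1975 × 5.103 = 1.06298
(2) 0.1948 × 5.045 × 0.3577 × 2.619 = 0.92067
(3) 0.1823 × 5.927 × 0.1682 × 6.273 = 1.14005
Highest is cycle (3) at 1.1400 (>1, arbitrage).

1.1400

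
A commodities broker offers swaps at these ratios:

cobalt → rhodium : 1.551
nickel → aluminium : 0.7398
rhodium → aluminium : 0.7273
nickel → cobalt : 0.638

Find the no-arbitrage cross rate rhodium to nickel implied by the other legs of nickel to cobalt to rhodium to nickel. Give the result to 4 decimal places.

1.0106

Known legs of the cycle: 0.638 × 1.551 = 0.989538
For no arbitrage the full-cycle product must be 1, so the missing rate is 1 / 0.989538 ≈ 1.010573.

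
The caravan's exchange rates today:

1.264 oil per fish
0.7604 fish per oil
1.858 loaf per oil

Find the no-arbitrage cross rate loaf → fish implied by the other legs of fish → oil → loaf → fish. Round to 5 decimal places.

Known legs of the cycle: 1.264 × 1.858 = 2.348512
For no arbitrage the full-cycle product must be 1, so the missing rate is 1 / 2.348512 ≈ 0.4258015.

0.42580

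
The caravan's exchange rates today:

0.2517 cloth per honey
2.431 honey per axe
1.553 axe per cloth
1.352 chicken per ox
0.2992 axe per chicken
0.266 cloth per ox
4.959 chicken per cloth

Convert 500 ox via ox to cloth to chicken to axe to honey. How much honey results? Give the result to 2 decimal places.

479.72

500 ox × 0.266 = 133 cloth
133 cloth × 4.959 = 659.547 chicken
659.547 chicken × 0.2992 = 197.3364624 axe
197.3364624 axe × 2.431 = 479.7249400944 honey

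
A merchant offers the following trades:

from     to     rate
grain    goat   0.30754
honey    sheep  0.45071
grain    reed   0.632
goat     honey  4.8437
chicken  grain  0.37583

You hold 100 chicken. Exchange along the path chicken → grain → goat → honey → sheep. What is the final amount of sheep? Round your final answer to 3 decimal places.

25.233

100 chicken × 0.37583 = 37.583 grain
37.583 grain × 0.30754 = 11.55827582 goat
11.55827582 goat × 4.8437 = 55.984820589334 honey
55.984820589334 honey × 0.45071 = 25.23291848781872714 sheep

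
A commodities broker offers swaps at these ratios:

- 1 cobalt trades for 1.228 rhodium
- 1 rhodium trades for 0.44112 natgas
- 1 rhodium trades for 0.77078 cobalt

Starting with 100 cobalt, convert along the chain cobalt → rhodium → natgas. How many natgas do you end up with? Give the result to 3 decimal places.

100 cobalt × 1.228 = 122.8 rhodium
122.8 rhodium × 0.44112 = 54.169536 natgas

54.170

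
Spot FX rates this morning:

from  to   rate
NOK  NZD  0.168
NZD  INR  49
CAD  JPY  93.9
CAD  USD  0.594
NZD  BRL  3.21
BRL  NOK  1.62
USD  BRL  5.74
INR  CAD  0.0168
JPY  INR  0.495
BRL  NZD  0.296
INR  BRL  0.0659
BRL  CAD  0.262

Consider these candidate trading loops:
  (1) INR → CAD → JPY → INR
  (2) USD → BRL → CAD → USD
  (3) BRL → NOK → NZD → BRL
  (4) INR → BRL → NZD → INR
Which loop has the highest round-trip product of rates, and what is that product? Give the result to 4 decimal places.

(1) 0.0168 × 93.9 × 0.495 = 0.78087
(2) 5.74 × 0.262 × 0.594 = 0.89330
(3) 1.62 × 0.168 × 3.21 = 0.87363
(4) 0.0659 × 0.296 × 49 = 0.95581
Highest is cycle (4) at 0.9558 (≤1, no arbitrage).

0.9558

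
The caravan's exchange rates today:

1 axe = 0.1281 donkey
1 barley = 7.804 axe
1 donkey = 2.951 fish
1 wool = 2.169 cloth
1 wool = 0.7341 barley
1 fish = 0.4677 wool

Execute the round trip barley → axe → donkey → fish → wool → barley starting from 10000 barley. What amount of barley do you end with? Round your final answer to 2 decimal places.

10000 barley × 7.804 = 78040 axe
78040 axe × 0.1281 = 9996.924 donkey
9996.924 donkey × 2.951 = 29500.922724 fish
29500.922724 fish × 0.4677 = 13797.5815580148 wool
13797.5815580148 wool × 0.7341 = 10128.80462173866468 barley

10128.80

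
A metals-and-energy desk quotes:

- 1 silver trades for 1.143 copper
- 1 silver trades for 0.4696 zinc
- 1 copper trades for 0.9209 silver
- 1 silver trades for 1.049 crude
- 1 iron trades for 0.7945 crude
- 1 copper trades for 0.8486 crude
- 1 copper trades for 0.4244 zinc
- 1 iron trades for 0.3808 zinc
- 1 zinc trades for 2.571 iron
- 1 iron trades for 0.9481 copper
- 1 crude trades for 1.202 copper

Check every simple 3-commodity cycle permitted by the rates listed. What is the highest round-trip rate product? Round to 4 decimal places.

copper→silver→crude→copper: 0.9209 × 1.049 × 1.202 = 1.16116
zinc→iron→copper→zinc: 2.571 × 0.9481 × 0.4244 = 1.03450
Maximum is copper→silver→crude→copper at 1.1612; arbitrage exists.

1.1612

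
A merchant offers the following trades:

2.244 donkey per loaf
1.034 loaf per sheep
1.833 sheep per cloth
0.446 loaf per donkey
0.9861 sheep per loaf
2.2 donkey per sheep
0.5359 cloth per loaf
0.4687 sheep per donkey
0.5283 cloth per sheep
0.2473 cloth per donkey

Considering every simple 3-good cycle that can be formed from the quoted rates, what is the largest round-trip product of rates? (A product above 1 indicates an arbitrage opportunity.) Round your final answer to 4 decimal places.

sheep→loaf→donkey→sheep: 1.034 × 2.244 × 0.4687 = 1.08752
cloth→sheep→loaf→cloth: 1.833 × 1.034 × 0.5359 = 1.01570
cloth→sheep→donkey→cloth: 1.833 × 2.2 × 0.2473 = 0.99726
sheep→donkey→loaf→sheep: 2.2 × 0.446 × 0.9861 = 0.96756
Maximum is sheep→loaf→donkey→sheep at 1.0875; arbitrage exists.

1.0875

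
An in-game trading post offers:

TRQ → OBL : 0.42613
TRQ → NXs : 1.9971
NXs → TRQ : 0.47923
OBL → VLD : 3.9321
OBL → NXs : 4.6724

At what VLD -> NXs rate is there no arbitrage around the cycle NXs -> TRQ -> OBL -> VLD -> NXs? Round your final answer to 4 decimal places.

1.2453

Known legs of the cycle: 0.47923 × 0.42613 × 3.9321 = 0.80299096999479
For no arbitrage the full-cycle product must be 1, so the missing rate is 1 / 0.80299096999479 ≈ 1.245344.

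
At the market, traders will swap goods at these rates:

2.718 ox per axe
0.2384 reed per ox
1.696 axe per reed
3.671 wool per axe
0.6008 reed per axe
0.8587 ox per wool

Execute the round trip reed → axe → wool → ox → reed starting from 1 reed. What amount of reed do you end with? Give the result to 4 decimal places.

1.2746

1 reed × 1.696 = 1.696 axe
1.696 axe × 3.671 = 6.226016 wool
6.226016 wool × 0.8587 = 5.3462799392 ox
5.3462799392 ox × 0.2384 = 1.27455313750528 reed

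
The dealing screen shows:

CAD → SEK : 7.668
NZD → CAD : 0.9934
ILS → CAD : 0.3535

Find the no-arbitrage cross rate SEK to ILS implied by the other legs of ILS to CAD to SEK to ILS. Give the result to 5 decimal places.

0.36892

Known legs of the cycle: 0.3535 × 7.668 = 2.710638
For no arbitrage the full-cycle product must be 1, so the missing rate is 1 / 2.710638 ≈ 0.3689168.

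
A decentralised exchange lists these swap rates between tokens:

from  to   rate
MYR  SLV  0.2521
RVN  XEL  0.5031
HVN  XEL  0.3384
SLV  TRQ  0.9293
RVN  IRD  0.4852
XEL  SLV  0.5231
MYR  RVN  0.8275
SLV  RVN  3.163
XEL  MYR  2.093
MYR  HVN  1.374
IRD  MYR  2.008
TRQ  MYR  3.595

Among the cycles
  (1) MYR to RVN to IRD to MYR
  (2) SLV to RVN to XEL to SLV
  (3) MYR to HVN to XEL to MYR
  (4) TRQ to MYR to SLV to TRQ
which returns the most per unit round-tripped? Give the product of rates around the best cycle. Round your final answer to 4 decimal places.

0.9732

(1) 0.8275 × 0.4852 × 2.008 = 0.80622
(2) 3.163 × 0.5031 × 0.5231 = 0.83241
(3) 1.374 × 0.3384 × 2.093 = 0.97316
(4) 3.595 × 0.2521 × 0.9293 = 0.84222
Highest is cycle (3) at 0.9732 (≤1, no arbitrage).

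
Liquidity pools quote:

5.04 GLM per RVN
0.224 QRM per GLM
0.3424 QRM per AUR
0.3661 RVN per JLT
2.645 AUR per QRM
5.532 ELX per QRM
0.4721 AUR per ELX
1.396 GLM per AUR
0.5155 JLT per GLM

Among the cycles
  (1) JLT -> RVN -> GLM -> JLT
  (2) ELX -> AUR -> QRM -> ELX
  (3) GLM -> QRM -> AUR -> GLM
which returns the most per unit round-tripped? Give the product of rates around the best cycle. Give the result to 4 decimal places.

(1) 0.3661 × 5.04 × 0.5155 = 0.95117
(2) 0.4721 × 0.3424 × 5.532 = 0.89423
(3) 0.224 × 2.645 × 1.396 = 0.82710
Highest is cycle (1) at 0.9512 (≤1, no arbitrage).

0.9512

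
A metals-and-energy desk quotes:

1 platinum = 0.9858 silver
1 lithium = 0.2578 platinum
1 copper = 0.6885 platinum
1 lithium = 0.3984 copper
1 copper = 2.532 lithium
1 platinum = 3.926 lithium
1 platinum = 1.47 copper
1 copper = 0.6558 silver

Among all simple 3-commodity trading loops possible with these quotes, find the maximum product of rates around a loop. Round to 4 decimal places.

lithium→copper→platinum→lithium: 0.3984 × 0.6885 × 3.926 = 1.07690
lithium→platinum→copper→lithium: 0.2578 × 1.47 × 2.532 = 0.95954
Maximum is lithium→copper→platinum→lithium at 1.0769; arbitrage exists.

1.0769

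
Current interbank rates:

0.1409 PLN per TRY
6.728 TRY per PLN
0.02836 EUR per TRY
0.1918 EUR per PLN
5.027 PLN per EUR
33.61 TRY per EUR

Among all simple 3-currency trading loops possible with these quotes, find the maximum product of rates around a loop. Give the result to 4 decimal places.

0.9592

PLN→TRY→EUR→PLN: 6.728 × 0.02836 × 5.027 = 0.95918
PLN→EUR→TRY→PLN: 0.1918 × 33.61 × 0.1409 = 0.90830
Maximum is PLN→TRY→EUR→PLN at 0.9592; no arbitrage — every cycle loses value.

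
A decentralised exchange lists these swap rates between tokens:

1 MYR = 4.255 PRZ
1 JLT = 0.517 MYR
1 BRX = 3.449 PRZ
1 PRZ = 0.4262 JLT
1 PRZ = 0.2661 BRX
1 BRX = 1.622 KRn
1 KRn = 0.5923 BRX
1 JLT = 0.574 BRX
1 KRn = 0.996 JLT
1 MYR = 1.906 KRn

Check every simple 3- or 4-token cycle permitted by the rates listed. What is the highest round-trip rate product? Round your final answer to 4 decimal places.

0.9815

JLT→MYR→KRn→JLT: 0.517 × 1.906 × 0.996 = 0.98146
JLT→MYR→PRZ→JLT: 0.517 × 4.255 × 0.4262 = 0.93757
BRX→KRn→JLT→BRX: 1.622 × 0.996 × 0.574 = 0.92730
BRX→PRZ→JLT→BRX: 3.449 × 0.4262 × 0.574 = 0.84376
Maximum is JLT→MYR→KRn→JLT at 0.9815; no arbitrage — every cycle loses value.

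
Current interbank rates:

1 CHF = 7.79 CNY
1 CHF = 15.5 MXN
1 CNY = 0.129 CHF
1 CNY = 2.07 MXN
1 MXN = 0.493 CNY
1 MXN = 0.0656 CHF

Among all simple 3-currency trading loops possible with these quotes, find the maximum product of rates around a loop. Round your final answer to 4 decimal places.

1.0578

CNY→MXN→CHF→CNY: 2.07 × 0.0656 × 7.79 = 1.05782
CNY→CHF→MXN→CNY: 0.129 × 15.5 × 0.493 = 0.98575
Maximum is CNY→MXN→CHF→CNY at 1.0578; arbitrage exists.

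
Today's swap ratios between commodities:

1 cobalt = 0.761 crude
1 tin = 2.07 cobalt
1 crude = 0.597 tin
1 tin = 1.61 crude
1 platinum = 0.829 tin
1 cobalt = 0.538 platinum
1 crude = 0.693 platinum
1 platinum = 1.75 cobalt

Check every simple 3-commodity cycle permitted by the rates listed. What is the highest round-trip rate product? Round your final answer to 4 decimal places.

0.9404

cobalt→crude→tin→cobalt: 0.761 × 0.597 × 2.07 = 0.94044
platinum→tin→crude→platinum: 0.829 × 1.61 × 0.693 = 0.92494
platinum→tin→cobalt→platinum: 0.829 × 2.07 × 0.538 = 0.92322
platinum→cobalt→crude→platinum: 1.75 × 0.761 × 0.693 = 0.92290
Maximum is cobalt→crude→tin→cobalt at 0.9404; no arbitrage — every cycle loses value.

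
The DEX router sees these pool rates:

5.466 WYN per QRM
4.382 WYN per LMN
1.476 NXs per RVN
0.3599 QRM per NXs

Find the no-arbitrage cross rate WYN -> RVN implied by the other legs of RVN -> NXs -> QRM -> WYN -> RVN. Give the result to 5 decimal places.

Known legs of the cycle: 1.476 × 0.3599 × 5.466 = 2.9036069784
For no arbitrage the full-cycle product must be 1, so the missing rate is 1 / 2.9036069784 ≈ 0.3443992.

0.34440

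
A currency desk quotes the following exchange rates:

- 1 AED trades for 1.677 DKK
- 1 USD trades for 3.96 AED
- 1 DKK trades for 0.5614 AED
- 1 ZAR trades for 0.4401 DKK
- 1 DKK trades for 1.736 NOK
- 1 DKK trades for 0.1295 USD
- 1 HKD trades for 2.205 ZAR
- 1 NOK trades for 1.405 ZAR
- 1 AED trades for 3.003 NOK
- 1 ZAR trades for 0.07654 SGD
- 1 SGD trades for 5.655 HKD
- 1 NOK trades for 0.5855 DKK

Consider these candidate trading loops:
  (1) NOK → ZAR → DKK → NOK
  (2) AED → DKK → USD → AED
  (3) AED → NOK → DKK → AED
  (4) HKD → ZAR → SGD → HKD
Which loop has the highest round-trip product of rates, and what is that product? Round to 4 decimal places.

(1) 1.405 × 0.4401 × 1.736 = 1.07344
(2) 1.677 × 0.1295 × 3.96 = 0.86000
(3) 3.003 × 0.5855 × 0.5614 = 0.98709
(4) 2.205 × 0.07654 × 5.655 = 0.95440
Highest is cycle (1) at 1.0734 (>1, arbitrage).

1.0734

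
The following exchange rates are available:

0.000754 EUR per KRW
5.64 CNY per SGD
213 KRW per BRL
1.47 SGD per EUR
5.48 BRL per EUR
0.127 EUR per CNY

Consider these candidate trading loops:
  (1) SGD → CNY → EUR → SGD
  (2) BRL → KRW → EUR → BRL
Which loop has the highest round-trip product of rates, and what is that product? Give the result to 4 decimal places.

(1) 5.64 × 0.127 × 1.47 = 1.05293
(2) 213 × 0.000754 × 5.48 = 0.88010
Highest is cycle (1) at 1.0529 (>1, arbitrage).

1.0529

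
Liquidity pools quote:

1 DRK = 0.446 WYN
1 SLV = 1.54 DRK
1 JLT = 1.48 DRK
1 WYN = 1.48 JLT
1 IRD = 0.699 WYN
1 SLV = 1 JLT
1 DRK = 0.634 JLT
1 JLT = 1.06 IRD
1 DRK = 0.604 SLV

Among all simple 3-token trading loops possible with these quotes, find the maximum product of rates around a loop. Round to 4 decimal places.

1.0966

WYN→JLT→IRD→WYN: 1.48 × 1.06 × 0.699 = 1.09659
WYN→JLT→DRK→WYN: 1.48 × 1.48 × 0.446 = 0.97692
SLV→JLT→DRK→SLV: 1 × 1.48 × 0.604 = 0.89392
Maximum is WYN→JLT→IRD→WYN at 1.0966; arbitrage exists.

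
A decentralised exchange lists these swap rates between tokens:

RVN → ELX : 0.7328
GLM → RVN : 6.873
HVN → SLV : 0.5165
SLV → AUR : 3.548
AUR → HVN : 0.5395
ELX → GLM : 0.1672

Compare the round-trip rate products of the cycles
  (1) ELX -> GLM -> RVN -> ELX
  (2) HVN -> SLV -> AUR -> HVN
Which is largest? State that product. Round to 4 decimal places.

(1) 0.1672 × 6.873 × 0.7328 = 0.84211
(2) 0.5165 × 3.548 × 0.5395 = 0.98866
Highest is cycle (2) at 0.9887 (≤1, no arbitrage).

0.9887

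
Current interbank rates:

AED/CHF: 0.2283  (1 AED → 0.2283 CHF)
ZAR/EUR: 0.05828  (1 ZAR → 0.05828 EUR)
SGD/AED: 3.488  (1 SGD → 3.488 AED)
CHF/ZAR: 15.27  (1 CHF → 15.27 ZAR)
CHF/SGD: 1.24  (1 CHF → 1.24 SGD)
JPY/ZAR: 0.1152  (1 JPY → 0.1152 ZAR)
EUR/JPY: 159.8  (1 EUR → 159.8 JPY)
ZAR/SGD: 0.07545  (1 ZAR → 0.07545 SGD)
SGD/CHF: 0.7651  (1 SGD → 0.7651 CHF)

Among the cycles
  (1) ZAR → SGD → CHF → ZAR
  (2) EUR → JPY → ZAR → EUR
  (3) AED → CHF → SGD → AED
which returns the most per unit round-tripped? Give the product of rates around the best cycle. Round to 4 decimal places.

1.0729

(1) 0.07545 × 0.7651 × 15.27 = 0.88149
(2) 159.8 × 0.1152 × 0.05828 = 1.07287
(3) 0.2283 × 1.24 × 3.488 = 0.98742
Highest is cycle (2) at 1.0729 (>1, arbitrage).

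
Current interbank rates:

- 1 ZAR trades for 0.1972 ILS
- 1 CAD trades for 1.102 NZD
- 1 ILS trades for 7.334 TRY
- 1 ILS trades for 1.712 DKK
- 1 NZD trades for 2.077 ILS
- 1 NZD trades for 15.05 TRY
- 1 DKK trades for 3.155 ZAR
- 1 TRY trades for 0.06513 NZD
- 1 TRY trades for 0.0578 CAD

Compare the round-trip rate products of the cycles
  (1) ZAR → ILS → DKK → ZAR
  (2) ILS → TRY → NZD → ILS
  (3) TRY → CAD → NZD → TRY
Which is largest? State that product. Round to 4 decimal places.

1.0651

(1) 0.1972 × 1.712 × 3.155 = 1.06515
(2) 7.334 × 0.06513 × 2.077 = 0.99211
(3) 0.0578 × 1.102 × 15.05 = 0.95862
Highest is cycle (1) at 1.0651 (>1, arbitrage).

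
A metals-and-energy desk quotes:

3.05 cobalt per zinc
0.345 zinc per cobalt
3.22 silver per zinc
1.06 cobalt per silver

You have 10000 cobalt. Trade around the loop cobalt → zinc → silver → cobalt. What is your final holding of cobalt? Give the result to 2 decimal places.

11775.54

10000 cobalt × 0.345 = 3450 zinc
3450 zinc × 3.22 = 11109 silver
11109 silver × 1.06 = 11775.54 cobalt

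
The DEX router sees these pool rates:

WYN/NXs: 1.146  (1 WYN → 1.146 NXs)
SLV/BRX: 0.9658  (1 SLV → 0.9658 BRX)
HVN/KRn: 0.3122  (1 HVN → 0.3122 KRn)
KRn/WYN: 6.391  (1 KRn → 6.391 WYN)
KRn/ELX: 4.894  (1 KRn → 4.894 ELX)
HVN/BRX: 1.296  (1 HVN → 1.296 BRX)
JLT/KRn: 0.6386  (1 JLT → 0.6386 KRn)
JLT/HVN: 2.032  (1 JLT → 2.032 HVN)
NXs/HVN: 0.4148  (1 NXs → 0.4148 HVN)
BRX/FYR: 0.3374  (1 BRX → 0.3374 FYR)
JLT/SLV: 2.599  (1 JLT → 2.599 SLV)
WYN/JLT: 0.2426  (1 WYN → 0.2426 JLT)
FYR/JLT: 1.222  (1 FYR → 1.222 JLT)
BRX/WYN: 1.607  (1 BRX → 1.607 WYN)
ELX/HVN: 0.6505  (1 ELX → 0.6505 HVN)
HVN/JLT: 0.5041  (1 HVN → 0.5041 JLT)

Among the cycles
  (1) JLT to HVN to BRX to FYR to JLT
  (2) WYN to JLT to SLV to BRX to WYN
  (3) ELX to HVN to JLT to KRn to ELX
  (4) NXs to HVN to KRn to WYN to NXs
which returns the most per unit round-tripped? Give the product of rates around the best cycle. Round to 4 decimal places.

1.0858

(1) 2.032 × 1.296 × 0.3374 × 1.222 = 1.08579
(2) 0.2426 × 2.599 × 0.9658 × 1.607 = 0.97859
(3) 0.6505 × 0.5041 × 0.6386 × 4.894 = 1.02484
(4) 0.4148 × 0.3122 × 6.391 × 1.146 = 0.94847
Highest is cycle (1) at 1.0858 (>1, arbitrage).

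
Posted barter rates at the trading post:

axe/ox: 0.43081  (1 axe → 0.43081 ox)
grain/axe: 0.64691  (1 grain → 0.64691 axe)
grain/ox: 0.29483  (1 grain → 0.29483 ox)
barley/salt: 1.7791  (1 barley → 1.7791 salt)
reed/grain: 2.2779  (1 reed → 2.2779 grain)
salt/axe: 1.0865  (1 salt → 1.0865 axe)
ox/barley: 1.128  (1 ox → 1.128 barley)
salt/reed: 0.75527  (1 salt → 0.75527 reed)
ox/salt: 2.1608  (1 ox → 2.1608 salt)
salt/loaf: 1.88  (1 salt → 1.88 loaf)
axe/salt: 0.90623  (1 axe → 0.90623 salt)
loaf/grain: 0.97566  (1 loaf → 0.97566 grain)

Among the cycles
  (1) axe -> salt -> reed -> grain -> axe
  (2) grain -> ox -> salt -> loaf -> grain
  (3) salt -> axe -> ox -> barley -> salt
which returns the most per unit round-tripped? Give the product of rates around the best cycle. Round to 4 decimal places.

(1) 0.90623 × 0.75527 × 2.2779 × 0.64691 = 1.00860
(2) 0.29483 × 2.1608 × 1.88 × 0.97566 = 1.16854
(3) 1.0865 × 0.43081 × 1.128 × 1.7791 = 0.93934
Highest is cycle (2) at 1.1685 (>1, arbitrage).

1.1685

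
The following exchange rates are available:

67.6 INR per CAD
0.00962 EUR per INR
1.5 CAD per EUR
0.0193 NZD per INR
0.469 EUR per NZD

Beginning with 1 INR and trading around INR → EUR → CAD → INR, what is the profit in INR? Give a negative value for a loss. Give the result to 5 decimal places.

1 INR × 0.00962 = 0.00962 EUR
0.00962 EUR × 1.5 = 0.01443 CAD
0.01443 CAD × 67.6 = 0.975468 INR
Net change: 0.975468 − 1 = -0.024532 INR

-0.02453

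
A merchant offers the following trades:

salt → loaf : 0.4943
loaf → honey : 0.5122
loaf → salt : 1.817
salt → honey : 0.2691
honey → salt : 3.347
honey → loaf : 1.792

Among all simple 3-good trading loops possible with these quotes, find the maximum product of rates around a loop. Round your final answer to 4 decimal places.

loaf→salt→honey→loaf: 1.817 × 0.2691 × 1.792 = 0.87621
loaf→honey→salt→loaf: 0.5122 × 3.347 × 0.4943 = 0.84739
Maximum is loaf→salt→honey→loaf at 0.8762; no arbitrage — every cycle loses value.

0.8762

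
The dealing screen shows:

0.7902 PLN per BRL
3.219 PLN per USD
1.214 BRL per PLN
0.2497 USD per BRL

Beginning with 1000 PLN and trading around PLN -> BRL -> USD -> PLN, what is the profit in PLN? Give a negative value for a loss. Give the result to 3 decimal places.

-24.206

1000 PLN × 1.214 = 1214 BRL
1214 BRL × 0.2497 = 303.1358 USD
303.1358 USD × 3.219 = 975.7941402 PLN
Net change: 975.7941402 − 1000 = -24.2058598 PLN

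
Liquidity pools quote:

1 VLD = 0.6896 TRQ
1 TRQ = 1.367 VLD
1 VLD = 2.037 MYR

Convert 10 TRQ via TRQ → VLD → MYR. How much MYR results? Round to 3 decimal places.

27.846

10 TRQ × 1.367 = 13.67 VLD
13.67 VLD × 2.037 = 27.84579 MYR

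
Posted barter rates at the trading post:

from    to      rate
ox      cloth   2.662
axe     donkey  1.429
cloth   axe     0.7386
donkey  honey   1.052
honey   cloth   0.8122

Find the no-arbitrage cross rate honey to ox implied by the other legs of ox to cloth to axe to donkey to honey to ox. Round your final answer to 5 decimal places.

Known legs of the cycle: 2.662 × 0.7386 × 1.429 × 1.052 = 2.9557338347856
For no arbitrage the full-cycle product must be 1, so the missing rate is 1 / 2.9557338347856 ≈ 0.3383255.

0.33833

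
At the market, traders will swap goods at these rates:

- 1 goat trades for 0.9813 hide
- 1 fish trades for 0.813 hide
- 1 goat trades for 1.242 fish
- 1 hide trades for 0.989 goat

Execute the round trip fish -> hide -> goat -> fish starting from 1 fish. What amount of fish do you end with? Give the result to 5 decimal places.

1 fish × 0.813 = 0.813 hide
0.813 hide × 0.989 = 0.804057 goat
0.804057 goat × 1.242 = 0.998638794 fish

0.99864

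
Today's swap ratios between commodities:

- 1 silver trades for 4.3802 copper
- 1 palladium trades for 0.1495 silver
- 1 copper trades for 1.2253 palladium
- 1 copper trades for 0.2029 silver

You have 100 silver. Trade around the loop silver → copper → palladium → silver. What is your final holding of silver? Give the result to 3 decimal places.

100 silver × 4.3802 = 438.02 copper
438.02 copper × 1.2253 = 536.705906 palladium
536.705906 palladium × 0.1495 = 80.237532947 silver

80.238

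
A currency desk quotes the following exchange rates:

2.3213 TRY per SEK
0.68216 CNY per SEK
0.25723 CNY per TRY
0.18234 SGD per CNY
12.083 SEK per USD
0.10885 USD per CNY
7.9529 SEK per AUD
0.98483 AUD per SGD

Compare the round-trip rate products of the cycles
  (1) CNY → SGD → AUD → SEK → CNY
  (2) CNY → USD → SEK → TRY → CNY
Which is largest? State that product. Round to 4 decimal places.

(1) 0.18234 × 0.98483 × 7.9529 × 0.68216 = 0.97422
(2) 0.10885 × 12.083 × 2.3213 × 0.25723 = 0.78534
Highest is cycle (1) at 0.9742 (≤1, no arbitrage).

0.9742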